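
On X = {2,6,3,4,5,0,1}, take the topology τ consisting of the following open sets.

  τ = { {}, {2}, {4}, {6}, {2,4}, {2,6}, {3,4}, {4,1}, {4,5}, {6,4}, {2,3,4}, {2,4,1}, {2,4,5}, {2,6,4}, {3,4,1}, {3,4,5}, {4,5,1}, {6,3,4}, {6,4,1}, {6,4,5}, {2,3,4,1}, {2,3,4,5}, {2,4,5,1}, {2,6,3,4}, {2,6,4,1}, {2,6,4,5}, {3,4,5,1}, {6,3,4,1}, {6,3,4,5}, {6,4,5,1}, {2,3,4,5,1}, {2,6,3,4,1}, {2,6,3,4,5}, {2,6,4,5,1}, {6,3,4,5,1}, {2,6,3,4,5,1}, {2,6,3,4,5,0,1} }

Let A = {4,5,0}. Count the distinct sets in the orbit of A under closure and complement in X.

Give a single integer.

complement {2,6,3,1}; its interior {2,6}; cl(A) = X∖{2,6} = {3,4,5,0,1}
With k = closure, c = complement:
  1. A     = {4,5,0}
  2. kA    = {3,4,5,0,1}
  3. cA    = {2,6,3,1}
  4. ckA   = {2,6}
  5. kcA   = {2,6,3,0,1}
  6. kckA  = {2,6,0}
  7. ckcA  = {4,5}
  8. ckckA = {3,4,5,1}
k, c of each give nothing new

8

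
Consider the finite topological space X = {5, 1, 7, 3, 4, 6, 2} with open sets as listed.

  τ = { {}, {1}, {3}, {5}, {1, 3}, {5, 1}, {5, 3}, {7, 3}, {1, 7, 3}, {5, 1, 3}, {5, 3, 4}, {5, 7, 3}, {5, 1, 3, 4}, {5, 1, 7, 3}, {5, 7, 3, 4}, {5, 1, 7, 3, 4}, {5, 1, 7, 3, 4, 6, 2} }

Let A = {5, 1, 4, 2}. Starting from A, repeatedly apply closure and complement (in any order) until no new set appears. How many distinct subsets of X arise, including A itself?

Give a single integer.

cl via duality: int({7, 3, 6}) = {7, 3}, so X∖{7, 3} = {5, 1, 4, 6, 2}
Write k for closure, c for complement:
  1. A     = {5, 1, 4, 2}
  2. kA    = {5, 1, 4, 6, 2}
  3. cA    = {7, 3, 6}
  4. ckA   = {7, 3}
  5. kcA   = {7, 3, 4, 6, 2}
  6. ckcA  = {5, 1}
applying k or c yields no new set

6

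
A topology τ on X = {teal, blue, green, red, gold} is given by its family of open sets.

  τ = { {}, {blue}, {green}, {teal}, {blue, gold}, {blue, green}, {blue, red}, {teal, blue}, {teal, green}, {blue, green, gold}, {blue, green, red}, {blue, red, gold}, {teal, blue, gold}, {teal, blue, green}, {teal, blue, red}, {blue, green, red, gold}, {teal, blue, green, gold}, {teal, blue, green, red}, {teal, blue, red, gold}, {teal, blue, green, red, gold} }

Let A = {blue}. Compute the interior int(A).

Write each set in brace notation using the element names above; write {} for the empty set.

{blue}

open subsets of A: {}, {blue}; so int(A) = {blue}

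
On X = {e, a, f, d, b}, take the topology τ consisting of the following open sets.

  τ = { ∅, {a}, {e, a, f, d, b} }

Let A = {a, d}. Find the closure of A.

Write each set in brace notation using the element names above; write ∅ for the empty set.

{e, a, f, d, b}

X∖A={e, f, b}, int(X∖A)=∅, hence cl(A)={e, a, f, d, b}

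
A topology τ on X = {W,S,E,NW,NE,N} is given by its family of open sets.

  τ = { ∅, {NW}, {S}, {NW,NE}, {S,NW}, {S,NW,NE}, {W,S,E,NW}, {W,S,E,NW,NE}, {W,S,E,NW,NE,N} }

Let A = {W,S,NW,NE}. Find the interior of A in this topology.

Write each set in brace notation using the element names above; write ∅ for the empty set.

opens ⊆ A: ∅, {S}, {NW}, {NW,NE}, {S,NW}, {S,NW,NE}; union → int = {S,NW,NE}

{S,NW,NE}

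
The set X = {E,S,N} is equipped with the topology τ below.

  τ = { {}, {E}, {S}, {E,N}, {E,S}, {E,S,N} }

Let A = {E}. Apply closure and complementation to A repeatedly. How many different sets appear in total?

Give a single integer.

X∖A={S,N}, int(X∖A)={S}, hence cl(A)={E,N}
Orbit (k=closure, c=complement):
  1. A     = {E}
  2. kA    = {E,N}
  3. cA    = {S,N}
  4. ckA   = {S}
(closed under both — stop)

4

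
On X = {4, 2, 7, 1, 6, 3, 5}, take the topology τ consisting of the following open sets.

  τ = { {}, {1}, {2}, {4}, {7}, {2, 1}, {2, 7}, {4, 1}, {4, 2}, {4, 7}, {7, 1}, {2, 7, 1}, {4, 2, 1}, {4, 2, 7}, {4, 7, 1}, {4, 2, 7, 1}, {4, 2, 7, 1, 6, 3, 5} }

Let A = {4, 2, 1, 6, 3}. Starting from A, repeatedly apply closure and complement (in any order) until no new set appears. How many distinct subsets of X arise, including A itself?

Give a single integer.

X∖A={7, 5}, int(X∖A)={7}, hence cl(A)={4, 2, 1, 6, 3, 5}
Orbit (k=closure, c=complement):
  1. A     = {4, 2, 1, 6, 3}
  2. kA    = {4, 2, 1, 6, 3, 5}
  3. cA    = {7, 5}
  4. ckA   = {7}
  5. kcA   = {7, 6, 3, 5}
  6. ckcA  = {4, 2, 1}
(closed under both — stop)

6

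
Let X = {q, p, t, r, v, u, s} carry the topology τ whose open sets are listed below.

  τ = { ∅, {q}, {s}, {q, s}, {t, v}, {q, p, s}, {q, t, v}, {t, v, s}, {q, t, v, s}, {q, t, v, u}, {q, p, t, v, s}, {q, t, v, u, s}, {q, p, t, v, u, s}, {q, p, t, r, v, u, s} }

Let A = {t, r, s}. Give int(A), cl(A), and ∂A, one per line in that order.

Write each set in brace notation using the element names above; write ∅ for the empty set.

interior: largest open inside A is {s} (from ∅, {s})
cl via duality: int({q, p, v, u}) = {q}, so X∖{q} = {p, t, r, v, u, s}
cl∖int = {p, t, r, v, u}

int(A) = {s}
cl(A)  = {p, t, r, v, u, s}
∂A     = {p, t, r, v, u}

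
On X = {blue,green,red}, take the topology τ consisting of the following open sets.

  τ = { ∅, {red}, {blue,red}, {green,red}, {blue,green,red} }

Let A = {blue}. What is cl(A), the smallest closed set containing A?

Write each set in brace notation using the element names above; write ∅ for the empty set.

closure: X∖int(X∖A) = X∖{green,red} = {blue}

{blue}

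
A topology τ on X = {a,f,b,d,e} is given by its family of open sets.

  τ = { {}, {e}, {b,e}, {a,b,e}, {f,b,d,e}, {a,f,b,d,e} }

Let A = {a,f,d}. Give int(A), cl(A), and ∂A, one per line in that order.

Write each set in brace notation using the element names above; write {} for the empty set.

int(A) = {}
cl(A)  = {a,f,d}
∂A     = {a,f,d}

U open, U⊆A: {}. int(A) = ⋃ = {}
X∖A={b,e}, int(X∖A)={b,e}, hence cl(A)={a,f,d}
∂A: remove int from cl → {a,f,d}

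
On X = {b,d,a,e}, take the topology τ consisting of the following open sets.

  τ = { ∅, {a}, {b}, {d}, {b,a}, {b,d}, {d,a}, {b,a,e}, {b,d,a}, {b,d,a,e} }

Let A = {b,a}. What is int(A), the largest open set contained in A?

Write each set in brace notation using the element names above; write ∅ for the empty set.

{b,a}

opens ⊆ A: ∅, {b}, {a}, {b,a}; union → int = {b,a}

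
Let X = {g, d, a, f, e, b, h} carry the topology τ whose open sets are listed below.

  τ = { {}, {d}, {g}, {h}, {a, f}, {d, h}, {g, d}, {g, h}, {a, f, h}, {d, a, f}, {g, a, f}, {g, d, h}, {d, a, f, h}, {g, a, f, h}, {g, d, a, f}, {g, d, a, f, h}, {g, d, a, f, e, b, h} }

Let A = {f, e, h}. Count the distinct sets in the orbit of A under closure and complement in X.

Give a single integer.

cl via duality: int({g, d, a, b}) = {g, d}, so X∖{g, d} = {a, f, e, b, h}
Write k for closure, c for complement:
  1. A     = {f, e, h}
  2. kA    = {a, f, e, b, h}
  3. cA    = {g, d, a, b}
  4. ckA   = {g, d}
  5. kcA   = {g, d, a, f, e, b}
  6. kckA  = {g, d, e, b}
  7. ckcA  = {h}
  8. ckckA = {a, f, h}
  9. kckcA = {e, b, h}
  10. ckckcA = {g, d, a, f}
applying k or c yields no new set

10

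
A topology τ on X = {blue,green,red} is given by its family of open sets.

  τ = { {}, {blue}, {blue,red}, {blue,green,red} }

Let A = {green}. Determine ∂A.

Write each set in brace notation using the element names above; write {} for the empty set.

open subsets of A: {}; so int(A) = {}
closure: X∖int(X∖A) = X∖{blue,red} = {green}
∂A = {green} minus {} = {green}

{green}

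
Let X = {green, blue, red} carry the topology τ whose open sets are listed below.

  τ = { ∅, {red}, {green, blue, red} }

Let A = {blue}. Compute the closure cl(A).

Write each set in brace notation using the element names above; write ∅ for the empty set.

X∖A={green, red}, int(X∖A)={red}, hence cl(A)={green, blue}

{green, blue}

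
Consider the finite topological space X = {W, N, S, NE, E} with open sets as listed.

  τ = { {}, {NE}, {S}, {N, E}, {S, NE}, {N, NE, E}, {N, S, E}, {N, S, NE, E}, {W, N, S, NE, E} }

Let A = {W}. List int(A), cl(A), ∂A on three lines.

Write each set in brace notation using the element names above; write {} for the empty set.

open subsets of A: {}; so int(A) = {}
closure: X∖int(X∖A) = X∖{N, S, NE, E} = {W}
∂A = {W} minus {} = {W}

int(A) = {}
cl(A)  = {W}
∂A     = {W}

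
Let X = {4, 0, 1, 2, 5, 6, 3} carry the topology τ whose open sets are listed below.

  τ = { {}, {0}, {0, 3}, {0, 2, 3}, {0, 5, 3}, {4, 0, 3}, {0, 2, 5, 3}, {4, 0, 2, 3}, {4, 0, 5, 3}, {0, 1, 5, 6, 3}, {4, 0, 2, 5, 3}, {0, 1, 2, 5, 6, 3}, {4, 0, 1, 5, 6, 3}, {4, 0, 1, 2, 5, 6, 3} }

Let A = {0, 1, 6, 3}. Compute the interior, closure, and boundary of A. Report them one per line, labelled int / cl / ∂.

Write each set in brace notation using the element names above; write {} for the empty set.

int(A) = {0, 3}
cl(A)  = {4, 0, 1, 2, 5, 6, 3}
∂A     = {4, 1, 2, 5, 6}

interior: largest open inside A is {0, 3} (from {}, {0}, {0, 3})
cl via duality: int({4, 2, 5}) = {}, so X∖{} = {4, 0, 1, 2, 5, 6, 3}
cl∖int = {4, 1, 2, 5, 6}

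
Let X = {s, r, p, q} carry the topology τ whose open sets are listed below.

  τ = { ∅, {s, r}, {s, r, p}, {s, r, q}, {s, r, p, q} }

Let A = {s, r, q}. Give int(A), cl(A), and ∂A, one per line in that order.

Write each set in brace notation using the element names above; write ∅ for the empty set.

interior: largest open inside A is {s, r, q} (from ∅, {s, r}, {s, r, q})
cl via duality: int({p}) = ∅, so X∖∅ = {s, r, p, q}
cl∖int = {p}

int(A) = {s, r, q}
cl(A)  = {s, r, p, q}
∂A     = {p}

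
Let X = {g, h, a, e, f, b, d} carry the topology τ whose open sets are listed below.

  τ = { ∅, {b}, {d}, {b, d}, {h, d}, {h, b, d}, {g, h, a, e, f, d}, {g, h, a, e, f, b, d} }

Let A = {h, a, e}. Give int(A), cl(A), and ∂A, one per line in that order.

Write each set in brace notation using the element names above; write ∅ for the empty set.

U open, U⊆A: ∅. int(A) = ⋃ = ∅
X∖A={g, f, b, d}, int(X∖A)={b, d}, hence cl(A)={g, h, a, e, f}
∂A: remove int from cl → {g, h, a, e, f}

int(A) = ∅
cl(A)  = {g, h, a, e, f}
∂A     = {g, h, a, e, f}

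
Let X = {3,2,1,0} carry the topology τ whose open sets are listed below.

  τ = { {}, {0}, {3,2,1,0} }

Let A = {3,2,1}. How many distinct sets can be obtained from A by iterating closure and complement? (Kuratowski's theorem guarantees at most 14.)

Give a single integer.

4

X∖A={0}, int(X∖A)={0}, hence cl(A)={3,2,1}
Orbit (k=closure, c=complement):
  1. A     = {3,2,1}
  2. cA    = {0}
  3. kcA   = {3,2,1,0}
  4. ckcA  = {}
(closed under both — stop)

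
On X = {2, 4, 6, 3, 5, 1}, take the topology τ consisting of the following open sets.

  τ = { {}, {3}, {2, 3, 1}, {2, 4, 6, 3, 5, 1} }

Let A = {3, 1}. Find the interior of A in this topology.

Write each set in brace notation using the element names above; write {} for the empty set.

{3}

open subsets of A: {}, {3}; so int(A) = {3}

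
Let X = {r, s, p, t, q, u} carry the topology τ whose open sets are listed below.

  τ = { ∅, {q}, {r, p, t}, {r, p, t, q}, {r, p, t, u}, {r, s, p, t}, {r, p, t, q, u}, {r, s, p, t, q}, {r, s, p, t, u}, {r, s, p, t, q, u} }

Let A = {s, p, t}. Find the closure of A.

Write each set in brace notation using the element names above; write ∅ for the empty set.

{r, s, p, t, u}

closure: X∖int(X∖A) = X∖{q} = {r, s, p, t, u}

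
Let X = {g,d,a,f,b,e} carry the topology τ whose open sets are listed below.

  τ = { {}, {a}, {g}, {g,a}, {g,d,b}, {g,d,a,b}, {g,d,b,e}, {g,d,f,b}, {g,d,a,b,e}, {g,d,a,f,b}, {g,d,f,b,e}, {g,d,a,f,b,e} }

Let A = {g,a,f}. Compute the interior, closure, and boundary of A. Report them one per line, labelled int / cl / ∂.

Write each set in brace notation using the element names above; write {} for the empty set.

int(A) = {g,a}
cl(A)  = {g,d,a,f,b,e}
∂A     = {d,f,b,e}

opens ⊆ A: {}, {g}, {a}, {g,a}; union → int = {g,a}
complement {d,b,e}; its interior {}; cl(A) = X∖{} = {g,d,a,f,b,e}
boundary = {g,d,a,f,b,e} ∖ {g,a} = {d,f,b,e}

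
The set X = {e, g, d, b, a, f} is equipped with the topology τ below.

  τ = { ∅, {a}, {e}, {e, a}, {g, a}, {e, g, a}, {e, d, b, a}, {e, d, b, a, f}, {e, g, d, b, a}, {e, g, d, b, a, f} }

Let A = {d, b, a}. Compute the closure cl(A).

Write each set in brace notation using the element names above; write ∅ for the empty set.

complement {e, g, f}; its interior {e}; cl(A) = X∖{e} = {g, d, b, a, f}

{g, d, b, a, f}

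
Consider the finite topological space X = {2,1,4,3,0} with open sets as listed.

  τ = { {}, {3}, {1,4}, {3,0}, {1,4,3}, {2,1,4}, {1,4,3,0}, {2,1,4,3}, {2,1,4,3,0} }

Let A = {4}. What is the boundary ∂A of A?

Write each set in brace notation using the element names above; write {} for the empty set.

open subsets of A: {}; so int(A) = {}
closure: X∖int(X∖A) = X∖{3,0} = {2,1,4}
∂A = {2,1,4} minus {} = {2,1,4}

{2,1,4}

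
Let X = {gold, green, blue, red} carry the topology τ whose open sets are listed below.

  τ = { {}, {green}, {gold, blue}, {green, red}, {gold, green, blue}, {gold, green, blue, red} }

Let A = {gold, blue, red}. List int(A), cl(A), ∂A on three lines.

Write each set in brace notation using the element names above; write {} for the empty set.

U open, U⊆A: {}, {gold, blue}. int(A) = ⋃ = {gold, blue}
X∖A={green}, int(X∖A)={green}, hence cl(A)={gold, blue, red}
∂A: remove int from cl → {red}

int(A) = {gold, blue}
cl(A)  = {gold, blue, red}
∂A     = {red}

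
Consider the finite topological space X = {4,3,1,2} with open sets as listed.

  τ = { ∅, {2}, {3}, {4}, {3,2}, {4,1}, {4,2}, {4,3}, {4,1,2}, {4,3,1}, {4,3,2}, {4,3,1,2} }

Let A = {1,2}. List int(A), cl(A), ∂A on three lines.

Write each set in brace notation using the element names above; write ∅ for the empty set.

interior: largest open inside A is {2} (from ∅, {2})
cl via duality: int({4,3}) = {4,3}, so X∖{4,3} = {1,2}
cl∖int = {1}

int(A) = {2}
cl(A)  = {1,2}
∂A     = {1}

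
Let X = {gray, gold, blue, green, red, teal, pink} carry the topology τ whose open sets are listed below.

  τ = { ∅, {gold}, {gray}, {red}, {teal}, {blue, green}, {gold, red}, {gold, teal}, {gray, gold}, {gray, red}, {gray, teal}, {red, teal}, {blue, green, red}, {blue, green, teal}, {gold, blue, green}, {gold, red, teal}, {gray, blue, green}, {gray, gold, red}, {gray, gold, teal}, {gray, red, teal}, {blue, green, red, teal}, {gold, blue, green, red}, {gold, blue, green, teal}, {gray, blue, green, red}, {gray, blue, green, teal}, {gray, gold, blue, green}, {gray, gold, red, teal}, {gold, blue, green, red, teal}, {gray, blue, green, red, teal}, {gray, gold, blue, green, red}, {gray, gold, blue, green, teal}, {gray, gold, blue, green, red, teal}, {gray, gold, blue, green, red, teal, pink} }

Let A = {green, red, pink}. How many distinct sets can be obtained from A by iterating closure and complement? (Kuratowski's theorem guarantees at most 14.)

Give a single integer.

closure: X∖int(X∖A) = X∖{gray, gold, teal} = {blue, green, red, pink}
Let k=closure and c=complement:
  1. A     = {green, red, pink}
  2. kA    = {blue, green, red, pink}
  3. cA    = {gray, gold, blue, teal}
  4. ckA   = {gray, gold, teal}
  5. kcA   = {gray, gold, blue, green, teal, pink}
  6. kckA  = {gray, gold, teal, pink}
  7. ckcA  = {red}
  8. ckckA = {blue, green, red}
  9. kckcA = {red, pink}
  10. ckckcA = {gray, gold, blue, green, teal}
— saturated at 10

10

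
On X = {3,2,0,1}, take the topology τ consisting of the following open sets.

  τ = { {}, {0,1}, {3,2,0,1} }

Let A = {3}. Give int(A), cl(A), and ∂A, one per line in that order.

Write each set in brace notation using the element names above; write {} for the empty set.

int(A) = {}
cl(A)  = {3,2}
∂A     = {3,2}

U open, U⊆A: {}. int(A) = ⋃ = {}
X∖A={2,0,1}, int(X∖A)={0,1}, hence cl(A)={3,2}
∂A: remove int from cl → {3,2}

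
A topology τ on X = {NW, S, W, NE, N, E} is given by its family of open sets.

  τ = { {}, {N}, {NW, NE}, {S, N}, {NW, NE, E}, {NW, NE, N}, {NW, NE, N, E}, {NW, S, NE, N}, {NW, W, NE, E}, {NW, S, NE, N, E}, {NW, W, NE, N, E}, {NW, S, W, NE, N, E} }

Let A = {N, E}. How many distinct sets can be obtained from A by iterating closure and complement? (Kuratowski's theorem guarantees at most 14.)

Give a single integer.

closure: X∖int(X∖A) = X∖{NW, NE} = {S, W, N, E}
Let k=closure and c=complement:
  1. A     = {N, E}
  2. kA    = {S, W, N, E}
  3. cA    = {NW, S, W, NE}
  4. ckA   = {NW, NE}
  5. kcA   = {NW, S, W, NE, E}
  6. kckA  = {NW, W, NE, E}
  7. ckcA  = {N}
  8. ckckA = {S, N}
— saturated at 8

8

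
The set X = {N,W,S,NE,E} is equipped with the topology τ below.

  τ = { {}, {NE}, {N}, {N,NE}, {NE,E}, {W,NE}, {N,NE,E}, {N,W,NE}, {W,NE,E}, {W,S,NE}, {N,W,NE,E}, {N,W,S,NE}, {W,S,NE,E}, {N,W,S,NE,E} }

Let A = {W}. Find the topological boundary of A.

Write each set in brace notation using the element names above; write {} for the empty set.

{W,S}

U open, U⊆A: {}. int(A) = ⋃ = {}
X∖A={N,S,NE,E}, int(X∖A)={N,NE,E}, hence cl(A)={W,S}
∂A: remove int from cl → {W,S}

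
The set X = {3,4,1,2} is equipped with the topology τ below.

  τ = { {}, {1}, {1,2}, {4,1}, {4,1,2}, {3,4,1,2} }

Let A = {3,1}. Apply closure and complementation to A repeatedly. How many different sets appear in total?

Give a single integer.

complement {4,2}; its interior {}; cl(A) = X∖{} = {3,4,1,2}
With k = closure, c = complement:
  1. A     = {3,1}
  2. kA    = {3,4,1,2}
  3. cA    = {4,2}
  4. ckA   = {}
  5. kcA   = {3,4,2}
  6. ckcA  = {1}
k, c of each give nothing new

6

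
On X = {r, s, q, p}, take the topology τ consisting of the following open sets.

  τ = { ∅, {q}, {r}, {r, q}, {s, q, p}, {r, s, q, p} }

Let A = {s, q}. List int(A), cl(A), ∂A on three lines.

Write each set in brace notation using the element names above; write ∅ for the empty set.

int(A) = {q}
cl(A)  = {s, q, p}
∂A     = {s, p}

opens ⊆ A: ∅, {q}; union → int = {q}
complement {r, p}; its interior {r}; cl(A) = X∖{r} = {s, q, p}
boundary = {s, q, p} ∖ {q} = {s, p}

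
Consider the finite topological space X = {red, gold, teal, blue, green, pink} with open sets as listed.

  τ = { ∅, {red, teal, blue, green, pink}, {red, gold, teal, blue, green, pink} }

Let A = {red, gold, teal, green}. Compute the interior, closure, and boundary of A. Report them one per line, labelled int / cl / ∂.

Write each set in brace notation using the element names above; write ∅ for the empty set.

open subsets of A: ∅; so int(A) = ∅
closure: X∖int(X∖A) = X∖∅ = {red, gold, teal, blue, green, pink}
∂A = {red, gold, teal, blue, green, pink} minus ∅ = {red, gold, teal, blue, green, pink}

int(A) = ∅
cl(A)  = {red, gold, teal, blue, green, pink}
∂A     = {red, gold, teal, blue, green, pink}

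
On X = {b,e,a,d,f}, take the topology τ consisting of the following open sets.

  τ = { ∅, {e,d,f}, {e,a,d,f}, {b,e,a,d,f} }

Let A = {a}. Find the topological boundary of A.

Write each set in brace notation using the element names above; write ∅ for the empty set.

U open, U⊆A: ∅. int(A) = ⋃ = ∅
X∖A={b,e,d,f}, int(X∖A)={e,d,f}, hence cl(A)={b,a}
∂A: remove int from cl → {b,a}

{b,a}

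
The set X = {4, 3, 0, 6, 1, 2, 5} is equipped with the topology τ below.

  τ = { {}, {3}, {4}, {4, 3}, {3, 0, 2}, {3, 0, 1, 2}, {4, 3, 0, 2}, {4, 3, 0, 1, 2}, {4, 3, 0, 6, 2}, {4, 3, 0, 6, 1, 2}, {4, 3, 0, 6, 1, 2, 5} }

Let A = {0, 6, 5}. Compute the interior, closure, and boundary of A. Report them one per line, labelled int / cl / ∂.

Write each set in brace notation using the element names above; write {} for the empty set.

interior: largest open inside A is {} (from {})
cl via duality: int({4, 3, 1, 2}) = {4, 3}, so X∖{4, 3} = {0, 6, 1, 2, 5}
cl∖int = {0, 6, 1, 2, 5}

int(A) = {}
cl(A)  = {0, 6, 1, 2, 5}
∂A     = {0, 6, 1, 2, 5}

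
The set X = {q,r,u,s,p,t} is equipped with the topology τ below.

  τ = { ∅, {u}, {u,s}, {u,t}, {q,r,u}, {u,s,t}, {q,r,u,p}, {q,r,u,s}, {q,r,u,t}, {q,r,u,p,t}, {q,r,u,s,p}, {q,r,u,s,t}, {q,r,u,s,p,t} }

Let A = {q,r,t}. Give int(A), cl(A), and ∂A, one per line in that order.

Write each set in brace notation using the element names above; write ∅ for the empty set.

U open, U⊆A: ∅. int(A) = ⋃ = ∅
X∖A={u,s,p}, int(X∖A)={u,s}, hence cl(A)={q,r,p,t}
∂A: remove int from cl → {q,r,p,t}

int(A) = ∅
cl(A)  = {q,r,p,t}
∂A     = {q,r,p,t}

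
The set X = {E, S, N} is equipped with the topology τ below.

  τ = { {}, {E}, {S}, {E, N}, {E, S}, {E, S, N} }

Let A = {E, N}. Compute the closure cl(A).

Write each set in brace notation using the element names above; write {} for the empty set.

complement {S}; its interior {S}; cl(A) = X∖{S} = {E, N}

{E, N}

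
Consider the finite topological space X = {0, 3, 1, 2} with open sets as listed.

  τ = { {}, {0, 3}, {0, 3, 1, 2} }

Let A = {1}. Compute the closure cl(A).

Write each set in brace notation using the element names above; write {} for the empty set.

{1, 2}

X∖A={0, 3, 2}, int(X∖A)={0, 3}, hence cl(A)={1, 2}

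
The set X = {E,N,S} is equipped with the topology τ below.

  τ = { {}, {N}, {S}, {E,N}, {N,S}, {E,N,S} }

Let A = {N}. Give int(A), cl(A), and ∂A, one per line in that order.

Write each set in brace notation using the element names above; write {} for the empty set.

opens ⊆ A: {}, {N}; union → int = {N}
complement {E,S}; its interior {S}; cl(A) = X∖{S} = {E,N}
boundary = {E,N} ∖ {N} = {E}

int(A) = {N}
cl(A)  = {E,N}
∂A     = {E}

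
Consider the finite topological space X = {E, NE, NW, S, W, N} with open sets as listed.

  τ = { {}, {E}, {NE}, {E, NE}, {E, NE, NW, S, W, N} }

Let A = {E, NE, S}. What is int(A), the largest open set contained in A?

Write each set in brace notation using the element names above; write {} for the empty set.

{E, NE}

opens ⊆ A: {}, {E}, {NE}, {E, NE}; union → int = {E, NE}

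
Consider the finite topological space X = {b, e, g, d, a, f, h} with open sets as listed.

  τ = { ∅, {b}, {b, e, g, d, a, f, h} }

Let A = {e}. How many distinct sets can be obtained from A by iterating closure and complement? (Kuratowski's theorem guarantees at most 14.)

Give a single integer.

X∖A={b, g, d, a, f, h}, int(X∖A)={b}, hence cl(A)={e, g, d, a, f, h}
Orbit (k=closure, c=complement):
  1. A     = {e}
  2. kA    = {e, g, d, a, f, h}
  3. cA    = {b, g, d, a, f, h}
  4. ckA   = {b}
  5. kcA   = {b, e, g, d, a, f, h}
  6. ckcA  = ∅
(closed under both — stop)

6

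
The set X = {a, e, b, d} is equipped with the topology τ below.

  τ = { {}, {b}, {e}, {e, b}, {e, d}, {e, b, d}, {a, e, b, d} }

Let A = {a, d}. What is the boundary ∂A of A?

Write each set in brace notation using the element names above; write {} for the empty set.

opens ⊆ A: {}; union → int = {}
complement {e, b}; its interior {e, b}; cl(A) = X∖{e, b} = {a, d}
boundary = {a, d} ∖ {} = {a, d}

{a, d}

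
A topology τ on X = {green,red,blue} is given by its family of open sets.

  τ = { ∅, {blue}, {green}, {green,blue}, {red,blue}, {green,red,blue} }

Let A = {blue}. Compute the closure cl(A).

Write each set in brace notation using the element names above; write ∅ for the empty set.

{red,blue}

complement {green,red}; its interior {green}; cl(A) = X∖{green} = {red,blue}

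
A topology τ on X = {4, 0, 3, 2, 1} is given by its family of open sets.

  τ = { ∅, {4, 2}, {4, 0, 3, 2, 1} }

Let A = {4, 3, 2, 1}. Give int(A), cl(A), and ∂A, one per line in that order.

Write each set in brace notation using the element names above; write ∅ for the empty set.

int(A) = {4, 2}
cl(A)  = {4, 0, 3, 2, 1}
∂A     = {0, 3, 1}

opens ⊆ A: ∅, {4, 2}; union → int = {4, 2}
complement {0}; its interior ∅; cl(A) = X∖∅ = {4, 0, 3, 2, 1}
boundary = {4, 0, 3, 2, 1} ∖ {4, 2} = {0, 3, 1}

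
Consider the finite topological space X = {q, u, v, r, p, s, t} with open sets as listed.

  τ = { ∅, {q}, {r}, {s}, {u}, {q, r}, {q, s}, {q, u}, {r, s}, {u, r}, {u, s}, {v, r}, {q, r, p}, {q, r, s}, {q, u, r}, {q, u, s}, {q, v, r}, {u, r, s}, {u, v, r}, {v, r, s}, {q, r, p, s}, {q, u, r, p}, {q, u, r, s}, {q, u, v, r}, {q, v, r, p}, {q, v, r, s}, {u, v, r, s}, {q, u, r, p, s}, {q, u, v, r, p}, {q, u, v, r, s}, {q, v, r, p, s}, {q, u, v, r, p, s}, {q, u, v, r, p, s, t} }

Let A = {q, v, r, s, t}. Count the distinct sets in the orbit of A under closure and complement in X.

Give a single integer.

8

cl via duality: int({u, p}) = {u}, so X∖{u} = {q, v, r, p, s, t}
Write k for closure, c for complement:
  1. A     = {q, v, r, s, t}
  2. kA    = {q, v, r, p, s, t}
  3. cA    = {u, p}
  4. ckA   = {u}
  5. kcA   = {u, p, t}
  6. kckA  = {u, t}
  7. ckcA  = {q, v, r, s}
  8. ckckA = {q, v, r, p, s}
applying k or c yields no new set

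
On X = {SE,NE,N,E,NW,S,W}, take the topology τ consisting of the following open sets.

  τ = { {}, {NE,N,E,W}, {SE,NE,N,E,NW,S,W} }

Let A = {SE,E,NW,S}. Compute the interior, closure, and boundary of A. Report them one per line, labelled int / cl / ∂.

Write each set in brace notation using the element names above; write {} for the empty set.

int(A) = {}
cl(A)  = {SE,NE,N,E,NW,S,W}
∂A     = {SE,NE,N,E,NW,S,W}

interior: largest open inside A is {} (from {})
cl via duality: int({NE,N,W}) = {}, so X∖{} = {SE,NE,N,E,NW,S,W}
cl∖int = {SE,NE,N,E,NW,S,W}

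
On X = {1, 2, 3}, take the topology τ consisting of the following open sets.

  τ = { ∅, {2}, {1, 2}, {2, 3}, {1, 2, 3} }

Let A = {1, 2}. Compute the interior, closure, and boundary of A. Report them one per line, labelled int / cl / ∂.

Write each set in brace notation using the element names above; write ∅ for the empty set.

U open, U⊆A: ∅, {2}, {1, 2}. int(A) = ⋃ = {1, 2}
X∖A={3}, int(X∖A)=∅, hence cl(A)={1, 2, 3}
∂A: remove int from cl → {3}

int(A) = {1, 2}
cl(A)  = {1, 2, 3}
∂A     = {3}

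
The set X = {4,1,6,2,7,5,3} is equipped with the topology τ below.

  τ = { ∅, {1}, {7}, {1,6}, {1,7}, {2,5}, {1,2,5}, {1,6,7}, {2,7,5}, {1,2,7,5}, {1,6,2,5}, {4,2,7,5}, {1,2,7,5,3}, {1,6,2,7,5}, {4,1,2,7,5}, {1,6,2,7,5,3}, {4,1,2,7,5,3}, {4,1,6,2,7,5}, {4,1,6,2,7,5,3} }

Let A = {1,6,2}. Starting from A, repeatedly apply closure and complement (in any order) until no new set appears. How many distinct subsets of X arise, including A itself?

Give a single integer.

10

complement {4,7,5,3}; its interior {7}; cl(A) = X∖{7} = {4,1,6,2,5,3}
With k = closure, c = complement:
  1. A     = {1,6,2}
  2. kA    = {4,1,6,2,5,3}
  3. cA    = {4,7,5,3}
  4. ckA   = {7}
  5. kcA   = {4,2,7,5,3}
  6. kckA  = {4,7,3}
  7. ckcA  = {1,6}
  8. ckckA = {1,6,2,5}
  9. kckcA = {1,6,3}
  10. ckckcA = {4,2,7,5}
k, c of each give nothing new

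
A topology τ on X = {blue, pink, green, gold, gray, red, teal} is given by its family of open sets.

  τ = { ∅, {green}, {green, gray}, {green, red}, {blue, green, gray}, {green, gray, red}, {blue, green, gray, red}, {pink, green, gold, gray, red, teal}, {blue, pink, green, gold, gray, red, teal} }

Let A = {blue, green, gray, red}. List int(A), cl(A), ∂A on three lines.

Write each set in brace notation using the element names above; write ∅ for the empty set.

interior: largest open inside A is {blue, green, gray, red} (from ∅, {green}, {green, gray}, {green, red}, {green, gray, red}, {blue, green, gray}, {blue, green, gray, red})
cl via duality: int({pink, gold, teal}) = ∅, so X∖∅ = {blue, pink, green, gold, gray, red, teal}
cl∖int = {pink, gold, teal}

int(A) = {blue, green, gray, red}
cl(A)  = {blue, pink, green, gold, gray, red, teal}
∂A     = {pink, gold, teal}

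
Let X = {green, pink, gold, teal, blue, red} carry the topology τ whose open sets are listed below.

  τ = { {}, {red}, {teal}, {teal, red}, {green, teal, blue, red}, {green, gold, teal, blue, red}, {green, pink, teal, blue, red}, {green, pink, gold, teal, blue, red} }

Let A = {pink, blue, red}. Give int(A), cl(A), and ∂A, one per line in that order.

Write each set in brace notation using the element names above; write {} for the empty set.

opens ⊆ A: {}, {red}; union → int = {red}
complement {green, gold, teal}; its interior {teal}; cl(A) = X∖{teal} = {green, pink, gold, blue, red}
boundary = {green, pink, gold, blue, red} ∖ {red} = {green, pink, gold, blue}

int(A) = {red}
cl(A)  = {green, pink, gold, blue, red}
∂A     = {green, pink, gold, blue}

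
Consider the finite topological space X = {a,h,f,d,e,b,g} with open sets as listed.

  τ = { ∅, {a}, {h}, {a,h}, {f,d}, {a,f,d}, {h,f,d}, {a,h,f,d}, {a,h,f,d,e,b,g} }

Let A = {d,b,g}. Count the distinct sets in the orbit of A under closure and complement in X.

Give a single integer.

X∖A={a,h,f,e}, int(X∖A)={a,h}, hence cl(A)={f,d,e,b,g}
Orbit (k=closure, c=complement):
  1. A     = {d,b,g}
  2. kA    = {f,d,e,b,g}
  3. cA    = {a,h,f,e}
  4. ckA   = {a,h}
  5. kcA   = {a,h,f,d,e,b,g}
  6. kckA  = {a,h,e,b,g}
  7. ckcA  = ∅
  8. ckckA = {f,d}
(closed under both — stop)

8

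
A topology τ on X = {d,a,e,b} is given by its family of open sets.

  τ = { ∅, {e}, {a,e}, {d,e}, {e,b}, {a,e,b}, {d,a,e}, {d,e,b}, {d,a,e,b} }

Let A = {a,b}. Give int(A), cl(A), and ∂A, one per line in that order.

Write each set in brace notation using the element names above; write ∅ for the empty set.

int(A) = ∅
cl(A)  = {a,b}
∂A     = {a,b}

U open, U⊆A: ∅. int(A) = ⋃ = ∅
X∖A={d,e}, int(X∖A)={d,e}, hence cl(A)={a,b}
∂A: remove int from cl → {a,b}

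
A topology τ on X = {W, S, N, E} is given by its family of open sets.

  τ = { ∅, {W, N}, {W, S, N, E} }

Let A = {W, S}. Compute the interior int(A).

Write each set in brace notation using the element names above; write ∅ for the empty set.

open subsets of A: ∅; so int(A) = ∅

∅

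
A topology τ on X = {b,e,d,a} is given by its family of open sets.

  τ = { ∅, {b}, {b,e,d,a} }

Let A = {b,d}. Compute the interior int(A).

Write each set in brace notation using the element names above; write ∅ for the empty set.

U open, U⊆A: ∅, {b}. int(A) = ⋃ = {b}

{b}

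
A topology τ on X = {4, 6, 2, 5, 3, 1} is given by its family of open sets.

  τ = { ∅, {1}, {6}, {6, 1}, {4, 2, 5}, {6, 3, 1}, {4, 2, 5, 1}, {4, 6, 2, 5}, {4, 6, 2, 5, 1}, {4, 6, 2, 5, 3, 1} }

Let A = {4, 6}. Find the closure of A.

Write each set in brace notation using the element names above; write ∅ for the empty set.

{4, 6, 2, 5, 3}

complement {2, 5, 3, 1}; its interior {1}; cl(A) = X∖{1} = {4, 6, 2, 5, 3}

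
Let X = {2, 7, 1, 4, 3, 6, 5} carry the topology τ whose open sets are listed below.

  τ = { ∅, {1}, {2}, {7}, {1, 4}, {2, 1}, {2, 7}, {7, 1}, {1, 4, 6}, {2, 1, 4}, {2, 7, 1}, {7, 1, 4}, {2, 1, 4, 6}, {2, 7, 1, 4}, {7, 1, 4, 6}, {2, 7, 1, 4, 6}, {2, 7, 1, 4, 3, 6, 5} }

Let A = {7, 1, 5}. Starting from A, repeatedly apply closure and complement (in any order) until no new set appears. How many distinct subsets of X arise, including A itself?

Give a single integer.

complement {2, 4, 3, 6}; its interior {2}; cl(A) = X∖{2} = {7, 1, 4, 3, 6, 5}
With k = closure, c = complement:
  1. A     = {7, 1, 5}
  2. kA    = {7, 1, 4, 3, 6, 5}
  3. cA    = {2, 4, 3, 6}
  4. ckA   = {2}
  5. kcA   = {2, 4, 3, 6, 5}
  6. kckA  = {2, 3, 5}
  7. ckcA  = {7, 1}
  8. ckckA = {7, 1, 4, 6}
k, c of each give nothing new

8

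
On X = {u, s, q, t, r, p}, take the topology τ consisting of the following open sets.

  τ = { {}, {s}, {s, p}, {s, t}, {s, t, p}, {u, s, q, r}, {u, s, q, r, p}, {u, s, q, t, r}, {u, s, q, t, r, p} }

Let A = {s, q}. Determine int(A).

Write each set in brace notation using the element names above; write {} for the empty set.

{s}

U open, U⊆A: {}, {s}. int(A) = ⋃ = {s}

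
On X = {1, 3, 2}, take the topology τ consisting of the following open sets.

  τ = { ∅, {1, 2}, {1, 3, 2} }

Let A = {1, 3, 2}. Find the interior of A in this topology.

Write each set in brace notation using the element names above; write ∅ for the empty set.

opens ⊆ A: ∅, {1, 2}, {1, 3, 2}; union → int = {1, 3, 2}

{1, 3, 2}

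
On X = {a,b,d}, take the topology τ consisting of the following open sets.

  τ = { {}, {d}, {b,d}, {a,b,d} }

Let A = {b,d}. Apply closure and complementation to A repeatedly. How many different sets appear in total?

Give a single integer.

4

complement {a}; its interior {}; cl(A) = X∖{} = {a,b,d}
With k = closure, c = complement:
  1. A     = {b,d}
  2. kA    = {a,b,d}
  3. cA    = {a}
  4. ckA   = {}
k, c of each give nothing new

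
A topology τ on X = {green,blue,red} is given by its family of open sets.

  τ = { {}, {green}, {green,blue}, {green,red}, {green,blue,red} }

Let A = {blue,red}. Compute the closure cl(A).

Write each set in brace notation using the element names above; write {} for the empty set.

closure: X∖int(X∖A) = X∖{green} = {blue,red}

{blue,red}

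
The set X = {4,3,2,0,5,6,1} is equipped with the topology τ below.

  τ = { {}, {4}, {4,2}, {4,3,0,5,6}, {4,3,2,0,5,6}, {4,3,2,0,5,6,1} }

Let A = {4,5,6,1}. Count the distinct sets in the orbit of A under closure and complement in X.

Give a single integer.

X∖A={3,2,0}, int(X∖A)={}, hence cl(A)={4,3,2,0,5,6,1}
Orbit (k=closure, c=complement):
  1. A     = {4,5,6,1}
  2. kA    = {4,3,2,0,5,6,1}
  3. cA    = {3,2,0}
  4. ckA   = {}
  5. kcA   = {3,2,0,5,6,1}
  6. ckcA  = {4}
(closed under both — stop)

6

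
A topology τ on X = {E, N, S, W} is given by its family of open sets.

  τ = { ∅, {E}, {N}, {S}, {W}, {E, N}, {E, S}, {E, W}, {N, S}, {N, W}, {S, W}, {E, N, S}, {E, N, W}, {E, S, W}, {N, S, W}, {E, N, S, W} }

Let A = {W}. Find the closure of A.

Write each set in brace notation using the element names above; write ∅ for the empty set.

cl via duality: int({E, N, S}) = {E, N, S}, so X∖{E, N, S} = {W}

{W}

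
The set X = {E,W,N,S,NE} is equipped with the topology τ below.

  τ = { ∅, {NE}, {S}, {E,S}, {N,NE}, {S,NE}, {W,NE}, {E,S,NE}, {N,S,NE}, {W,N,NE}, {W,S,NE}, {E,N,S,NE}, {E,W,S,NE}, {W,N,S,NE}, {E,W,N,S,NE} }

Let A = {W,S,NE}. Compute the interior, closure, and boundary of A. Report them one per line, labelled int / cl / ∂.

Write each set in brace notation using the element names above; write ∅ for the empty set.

int(A) = {W,S,NE}
cl(A)  = {E,W,N,S,NE}
∂A     = {E,N}

interior: largest open inside A is {W,S,NE} (from ∅, {S}, {NE}, {W,NE}, {S,NE}, {W,S,NE})
cl via duality: int({E,N}) = ∅, so X∖∅ = {E,W,N,S,NE}
cl∖int = {E,N}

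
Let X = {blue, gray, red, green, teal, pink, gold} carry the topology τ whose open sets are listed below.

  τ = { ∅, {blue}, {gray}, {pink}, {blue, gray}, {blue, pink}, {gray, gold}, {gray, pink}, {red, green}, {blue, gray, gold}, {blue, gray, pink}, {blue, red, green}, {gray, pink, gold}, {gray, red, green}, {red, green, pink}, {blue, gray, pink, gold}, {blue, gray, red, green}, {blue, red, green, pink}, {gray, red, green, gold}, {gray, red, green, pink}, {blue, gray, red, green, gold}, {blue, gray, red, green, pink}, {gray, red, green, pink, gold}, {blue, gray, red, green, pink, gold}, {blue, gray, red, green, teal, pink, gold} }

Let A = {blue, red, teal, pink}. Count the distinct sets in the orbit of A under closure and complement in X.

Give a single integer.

closure: X∖int(X∖A) = X∖{gray, gold} = {blue, red, green, teal, pink}
Let k=closure and c=complement:
  1. A     = {blue, red, teal, pink}
  2. kA    = {blue, red, green, teal, pink}
  3. cA    = {gray, green, gold}
  4. ckA   = {gray, gold}
  5. kcA   = {gray, red, green, teal, gold}
  6. kckA  = {gray, teal, gold}
  7. ckcA  = {blue, pink}
  8. ckckA = {blue, red, green, pink}
  9. kckcA = {blue, teal, pink}
  10. ckckcA = {gray, red, green, gold}
— saturated at 10

10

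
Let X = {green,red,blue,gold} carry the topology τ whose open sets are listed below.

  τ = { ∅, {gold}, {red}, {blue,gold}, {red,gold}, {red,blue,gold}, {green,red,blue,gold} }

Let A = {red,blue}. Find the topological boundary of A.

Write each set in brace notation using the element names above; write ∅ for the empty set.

interior: largest open inside A is {red} (from ∅, {red})
cl via duality: int({green,gold}) = {gold}, so X∖{gold} = {green,red,blue}
cl∖int = {green,blue}

{green,blue}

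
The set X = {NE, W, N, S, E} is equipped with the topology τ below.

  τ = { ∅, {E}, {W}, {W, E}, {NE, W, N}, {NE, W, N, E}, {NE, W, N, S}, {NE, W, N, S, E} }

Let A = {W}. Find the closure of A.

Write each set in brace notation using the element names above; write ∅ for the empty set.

{NE, W, N, S}

complement {NE, N, S, E}; its interior {E}; cl(A) = X∖{E} = {NE, W, N, S}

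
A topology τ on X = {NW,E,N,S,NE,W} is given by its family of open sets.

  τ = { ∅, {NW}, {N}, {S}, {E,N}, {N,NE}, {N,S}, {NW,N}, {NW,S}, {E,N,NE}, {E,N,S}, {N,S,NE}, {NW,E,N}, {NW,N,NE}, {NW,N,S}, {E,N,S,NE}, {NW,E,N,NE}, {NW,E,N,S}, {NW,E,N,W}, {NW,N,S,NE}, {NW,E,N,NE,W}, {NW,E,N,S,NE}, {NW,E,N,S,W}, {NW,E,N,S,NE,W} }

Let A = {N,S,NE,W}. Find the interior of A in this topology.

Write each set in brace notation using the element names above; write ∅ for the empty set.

U open, U⊆A: ∅, {N}, {S}, {N,S}, {N,NE}, {N,S,NE}. int(A) = ⋃ = {N,S,NE}

{N,S,NE}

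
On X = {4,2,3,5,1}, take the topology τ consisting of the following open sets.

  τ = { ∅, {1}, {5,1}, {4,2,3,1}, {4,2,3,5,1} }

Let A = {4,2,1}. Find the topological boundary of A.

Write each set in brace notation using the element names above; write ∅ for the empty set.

open subsets of A: ∅, {1}; so int(A) = {1}
closure: X∖int(X∖A) = X∖∅ = {4,2,3,5,1}
∂A = {4,2,3,5,1} minus {1} = {4,2,3,5}

{4,2,3,5}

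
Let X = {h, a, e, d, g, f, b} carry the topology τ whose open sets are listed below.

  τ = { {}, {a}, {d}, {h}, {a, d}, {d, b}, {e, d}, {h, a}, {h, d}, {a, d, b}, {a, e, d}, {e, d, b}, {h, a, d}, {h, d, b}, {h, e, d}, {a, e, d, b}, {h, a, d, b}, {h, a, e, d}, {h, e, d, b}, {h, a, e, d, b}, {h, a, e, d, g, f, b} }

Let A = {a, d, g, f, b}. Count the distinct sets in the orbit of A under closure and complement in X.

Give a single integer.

closure: X∖int(X∖A) = X∖{h} = {a, e, d, g, f, b}
Let k=closure and c=complement:
  1. A     = {a, d, g, f, b}
  2. kA    = {a, e, d, g, f, b}
  3. cA    = {h, e}
  4. ckA   = {h}
  5. kcA   = {h, e, g, f}
  6. kckA  = {h, g, f}
  7. ckcA  = {a, d, b}
  8. ckckA = {a, e, d, b}
— saturated at 8

8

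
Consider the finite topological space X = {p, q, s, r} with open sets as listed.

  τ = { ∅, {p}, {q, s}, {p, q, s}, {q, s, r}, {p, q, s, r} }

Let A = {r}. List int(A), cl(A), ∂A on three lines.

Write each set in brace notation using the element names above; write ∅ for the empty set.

int(A) = ∅
cl(A)  = {r}
∂A     = {r}

U open, U⊆A: ∅. int(A) = ⋃ = ∅
X∖A={p, q, s}, int(X∖A)={p, q, s}, hence cl(A)={r}
∂A: remove int from cl → {r}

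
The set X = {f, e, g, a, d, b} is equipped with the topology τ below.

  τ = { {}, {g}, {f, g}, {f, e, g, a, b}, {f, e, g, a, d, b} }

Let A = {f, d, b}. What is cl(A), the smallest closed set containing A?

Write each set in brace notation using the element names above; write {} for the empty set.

closure: X∖int(X∖A) = X∖{g} = {f, e, a, d, b}

{f, e, a, d, b}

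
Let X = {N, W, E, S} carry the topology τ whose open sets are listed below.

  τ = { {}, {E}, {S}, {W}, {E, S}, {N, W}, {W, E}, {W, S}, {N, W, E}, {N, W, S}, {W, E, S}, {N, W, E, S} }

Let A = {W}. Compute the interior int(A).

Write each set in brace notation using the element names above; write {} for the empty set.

U open, U⊆A: {}, {W}. int(A) = ⋃ = {W}

{W}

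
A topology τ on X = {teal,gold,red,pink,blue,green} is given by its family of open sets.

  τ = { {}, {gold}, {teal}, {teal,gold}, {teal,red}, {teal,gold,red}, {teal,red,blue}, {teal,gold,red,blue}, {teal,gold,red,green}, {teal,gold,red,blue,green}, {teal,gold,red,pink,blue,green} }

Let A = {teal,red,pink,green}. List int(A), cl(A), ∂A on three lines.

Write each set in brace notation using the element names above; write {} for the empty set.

int(A) = {teal,red}
cl(A)  = {teal,red,pink,blue,green}
∂A     = {pink,blue,green}

interior: largest open inside A is {teal,red} (from {}, {teal}, {teal,red})
cl via duality: int({gold,blue}) = {gold}, so X∖{gold} = {teal,red,pink,blue,green}
cl∖int = {pink,blue,green}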